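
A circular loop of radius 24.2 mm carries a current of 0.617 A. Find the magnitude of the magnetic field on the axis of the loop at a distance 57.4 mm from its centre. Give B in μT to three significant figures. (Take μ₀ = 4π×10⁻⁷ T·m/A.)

B ≈ 0.939 μT

On the axis of a circular loop, B = μ₀IR² / [2(R²+z²)^(3/2)].
R² + z² = (0.0242)² + (0.0574)² = 0.00388 m², and (R²+z²)^(3/2) = 2.42×10⁻⁴ m³.
B = (4π×10⁻⁷ × 0.617 × 0.0005856) / (2 × 2.42×10⁻⁴) = 9.39×10⁻⁷ T.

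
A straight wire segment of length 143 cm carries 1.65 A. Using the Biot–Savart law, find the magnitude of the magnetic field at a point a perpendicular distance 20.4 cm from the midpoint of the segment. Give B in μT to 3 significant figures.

B ≈ 1.56 μT

For a finite straight segment, B = (μ₀I/4πd)(sinθ₁ + sinθ₂), where θ₁, θ₂ are the angles from the perpendicular to each end.
The perpendicular from the point meets the wire at its midpoint, so each end is L/2 = 0.715 m away along the wire.
sinθ₁ = 0.715/√(0.715²+0.204²) = 0.9616; sinθ₂ = 0.715/√(0.715²+0.204²) = 0.9616.
B = (4π×10⁻⁷ × 1.65) / (4π × 0.204) × (0.9616 + 0.9616) = 1.56×10⁻⁶ T.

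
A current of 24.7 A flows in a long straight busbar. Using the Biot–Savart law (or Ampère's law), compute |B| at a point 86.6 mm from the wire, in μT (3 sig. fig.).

B ≈ 57.0 μT

For an infinitely long straight wire, B = μ₀I/(2πd).
B = (4π×10⁻⁷ × 24.7) / (2π × 0.0866) = 5.70×10⁻⁵ T.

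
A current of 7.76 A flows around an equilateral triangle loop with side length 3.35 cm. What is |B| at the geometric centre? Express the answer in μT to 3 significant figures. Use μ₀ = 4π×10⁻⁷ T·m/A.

B ≈ 417 μT

Each side is a finite straight segment at perpendicular distance d = a/(2 tan(π/3)) = 0.009671 m from the centre, with end-angles ±π/3.
One side contributes B₁ = (μ₀I/4πd)·2 sin(π/3) = 1.39×10⁻⁴ T.
All 3 sides add in the same direction: B = 3 × 1.39×10⁻⁴ = 4.17×10⁻⁴ T.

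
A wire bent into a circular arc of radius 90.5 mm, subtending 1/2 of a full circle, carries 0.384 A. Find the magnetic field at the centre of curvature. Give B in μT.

The Biot–Savart field of a circular arc at its centre is B = μ₀Iφ/(4πR), with φ = 3.142 rad.
B = (4π×10⁻⁷ × 0.384 × 3.142) / (4π × 0.0905) = 1.33×10⁻⁶ T.

B ≈ 1.33 μT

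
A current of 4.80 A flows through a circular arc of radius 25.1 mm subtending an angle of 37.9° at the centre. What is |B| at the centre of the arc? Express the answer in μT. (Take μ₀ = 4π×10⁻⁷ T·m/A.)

B ≈ 12.6 μT

The Biot–Savart field of a circular arc at its centre is B = μ₀Iφ/(4πR), with φ = 0.6615 rad.
B = (4π×10⁻⁷ × 4.80 × 0.6615) / (4π × 0.0251) = 1.26×10⁻⁵ T.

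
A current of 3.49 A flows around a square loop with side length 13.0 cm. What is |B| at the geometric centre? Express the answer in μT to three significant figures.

B ≈ 30.4 μT

Each side is a finite straight segment at perpendicular distance d = a/(2 tan(π/4)) = 0.065 m from the centre, with end-angles ±π/4.
One side contributes B₁ = (μ₀I/4πd)·2 sin(π/4) = 7.59×10⁻⁶ T.
All 4 sides add in the same direction: B = 4 × 7.59×10⁻⁶ = 3.04×10⁻⁵ T.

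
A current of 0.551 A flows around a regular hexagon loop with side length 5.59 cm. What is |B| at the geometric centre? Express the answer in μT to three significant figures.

B ≈ 6.83 μT

Each side is a finite straight segment at perpendicular distance d = a/(2 tan(π/6)) = 0.04841 m from the centre, with end-angles ±π/6.
One side contributes B₁ = (μ₀I/4πd)·2 sin(π/6) = 1.14×10⁻⁶ T.
All 6 sides add in the same direction: B = 6 × 1.14×10⁻⁶ = 6.83×10⁻⁶ T.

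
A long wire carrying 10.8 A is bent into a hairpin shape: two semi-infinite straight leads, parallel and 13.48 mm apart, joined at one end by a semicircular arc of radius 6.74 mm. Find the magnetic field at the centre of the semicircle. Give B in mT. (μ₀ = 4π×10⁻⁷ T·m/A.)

B ≈ 0.824 mT

The semicircular arc contributes B_arc = μ₀I·π/(4πR) = μ₀I/(4R) = 5.03×10⁻⁴ T.
Each semi-infinite lead is at perpendicular distance R = 0.00674 m from the centre, with the perpendicular foot at its near end, so it contributes μ₀I/(4πR); both point the same way, together 3.20×10⁻⁴ T.
Arc and leads all point the same direction: B = 5.03×10⁻⁴ + 3.20×10⁻⁴ = 8.24×10⁻⁴ T.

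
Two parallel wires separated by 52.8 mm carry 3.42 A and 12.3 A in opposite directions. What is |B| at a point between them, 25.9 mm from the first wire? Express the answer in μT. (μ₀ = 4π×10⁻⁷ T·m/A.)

Each long wire gives B = μ₀I/(2πd). Distances are d₁ = 0.0259 m and d₂ = 0.0269 m.
B₁ = 2.64×10⁻⁵ T, B₂ = 9.14×10⁻⁵ T.
Between antiparallel currents both contributions point the same way, so they add. B = B₁ + B₂ = 2.64×10⁻⁵ + 9.14×10⁻⁵ = 1.18×10⁻⁴ T.

B ≈ 118 μT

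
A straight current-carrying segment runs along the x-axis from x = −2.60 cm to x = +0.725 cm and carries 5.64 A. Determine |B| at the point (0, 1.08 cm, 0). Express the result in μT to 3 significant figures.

For a finite straight segment, B = (μ₀I/4πd)(sinθ₁ + sinθ₂), where θ₁, θ₂ are the angles from the perpendicular to each end.
The perpendicular distance is d = 0.0108 m; the end-offsets along the wire are a = 0.026 m and b = 0.00725 m.
sinθ₁ = 0.026/√(0.026²+0.0108²) = 0.9235; sinθ₂ = 0.00725/√(0.00725²+0.0108²) = 0.5574.
B = (4π×10⁻⁷ × 5.64) / (4π × 0.0108) × (0.9235 + 0.5574) = 7.73×10⁻⁵ T.

B ≈ 77.3 μT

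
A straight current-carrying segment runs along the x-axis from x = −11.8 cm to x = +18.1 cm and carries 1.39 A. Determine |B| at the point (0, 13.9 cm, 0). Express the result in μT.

B ≈ 1.44 μT

For a finite straight segment, B = (μ₀I/4πd)(sinθ₁ + sinθ₂), where θ₁, θ₂ are the angles from the perpendicular to each end.
The perpendicular distance is d = 0.139 m; the end-offsets along the wire are a = 0.118 m and b = 0.181 m.
sinθ₁ = 0.118/√(0.118²+0.139²) = 0.6472; sinθ₂ = 0.181/√(0.181²+0.139²) = 0.7931.
B = (4π×10⁻⁷ × 1.39) / (4π × 0.139) × (0.6472 + 0.7931) = 1.44×10⁻⁶ T.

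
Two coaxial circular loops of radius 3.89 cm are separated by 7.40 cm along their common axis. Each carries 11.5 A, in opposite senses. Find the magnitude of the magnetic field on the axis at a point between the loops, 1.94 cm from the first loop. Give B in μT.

B ≈ 96.8 μT

Each loop contributes B = μ₀IR²/[2(R²+z²)^(3/2)] on the axis, with z measured from that loop.
Loop 1 (z = 0.0194 m): B₁ = 1.33×10⁻⁴ T. Loop 2 (z = 0.0546 m): B₂ = 3.63×10⁻⁵ T.
The fields oppose: B = |B₁ − B₂| = 9.68×10⁻⁵ T.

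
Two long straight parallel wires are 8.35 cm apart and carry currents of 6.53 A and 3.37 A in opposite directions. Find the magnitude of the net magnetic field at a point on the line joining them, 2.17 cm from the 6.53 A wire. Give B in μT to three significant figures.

Each long wire gives B = μ₀I/(2πd). Distances are d₁ = 0.0217 m and d₂ = 0.0618 m.
B₁ = 6.02×10⁻⁵ T, B₂ = 1.09×10⁻⁵ T.
Between antiparallel currents both contributions point the same way, so they add. B = B₁ + B₂ = 6.02×10⁻⁵ + 1.09×10⁻⁵ = 7.11×10⁻⁵ T.

B ≈ 71.1 μT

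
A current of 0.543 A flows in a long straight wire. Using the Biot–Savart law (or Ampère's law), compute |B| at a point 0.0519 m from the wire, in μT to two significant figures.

B ≈ 2.1 μT

For an infinitely long straight wire, B = μ₀I/(2πd).
B = (4π×10⁻⁷ × 0.543) / (2π × 0.0519) = 2.09×10⁻⁶ T.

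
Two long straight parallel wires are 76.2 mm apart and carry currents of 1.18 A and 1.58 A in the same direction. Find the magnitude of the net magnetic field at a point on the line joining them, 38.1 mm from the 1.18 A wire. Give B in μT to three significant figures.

Each long wire gives B = μ₀I/(2πd). Distances are d₁ = 0.0381 m and d₂ = 0.0381 m.
B₁ = 6.19×10⁻⁶ T, B₂ = 8.29×10⁻⁶ T.
Between parallel currents the two contributions point in opposite directions, so they subtract. B = |B₁ − B₂| = |6.19×10⁻⁶ − 8.29×10⁻⁶| = 2.10×10⁻⁶ T.

B ≈ 2.10 μT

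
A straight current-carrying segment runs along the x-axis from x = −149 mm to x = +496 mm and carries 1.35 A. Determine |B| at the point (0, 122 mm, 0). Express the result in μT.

B ≈ 1.93 μT

For a finite straight segment, B = (μ₀I/4πd)(sinθ₁ + sinθ₂), where θ₁, θ₂ are the angles from the perpendicular to each end.
The perpendicular distance is d = 0.122 m; the end-offsets along the wire are a = 0.149 m and b = 0.496 m.
sinθ₁ = 0.149/√(0.149²+0.122²) = 0.7737; sinθ₂ = 0.496/√(0.496²+0.122²) = 0.9711.
B = (4π×10⁻⁷ × 1.35) / (4π × 0.122) × (0.7737 + 0.9711) = 1.93×10⁻⁶ T.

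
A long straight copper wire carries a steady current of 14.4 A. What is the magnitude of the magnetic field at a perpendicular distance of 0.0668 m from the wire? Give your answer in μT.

B ≈ 43.1 μT

For an infinitely long straight wire, B = μ₀I/(2πd).
B = (4π×10⁻⁷ × 14.4) / (2π × 0.0668) = 4.31×10⁻⁵ T.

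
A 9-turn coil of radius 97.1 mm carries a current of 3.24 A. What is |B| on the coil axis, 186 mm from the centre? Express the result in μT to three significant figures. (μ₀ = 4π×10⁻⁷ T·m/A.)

B ≈ 18.7 μT

For an N-turn flat coil, B = Nμ₀IR²/[2(R²+z²)^(3/2)] with R = 0.0971 m, z = 0.186 m.
B = 9 × 2.08×10⁻⁶ T = 1.87×10⁻⁵ T.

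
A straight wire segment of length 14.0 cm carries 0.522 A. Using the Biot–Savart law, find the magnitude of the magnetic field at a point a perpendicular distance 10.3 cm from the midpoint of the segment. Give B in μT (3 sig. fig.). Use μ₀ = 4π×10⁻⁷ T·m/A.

For a finite straight segment, B = (μ₀I/4πd)(sinθ₁ + sinθ₂), where θ₁, θ₂ are the angles from the perpendicular to each end.
The perpendicular from the point meets the wire at its midpoint, so each end is L/2 = 0.07 m away along the wire.
sinθ₁ = 0.07/√(0.07²+0.103²) = 0.5621; sinθ₂ = 0.07/√(0.07²+0.103²) = 0.5621.
B = (4π×10⁻⁷ × 0.522) / (4π × 0.103) × (0.5621 + 0.5621) = 5.70×10⁻⁷ T.

B ≈ 0.570 μT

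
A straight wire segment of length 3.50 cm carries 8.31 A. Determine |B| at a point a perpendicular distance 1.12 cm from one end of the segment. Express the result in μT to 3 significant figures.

B ≈ 70.7 μT

For a finite straight segment, B = (μ₀I/4πd)(sinθ₁ + sinθ₂), where θ₁, θ₂ are the angles from the perpendicular to each end.
The perpendicular foot is at one end, so the two end-offsets along the wire are 0 and L = 0.035 m.
sinθ₁ = 0/√(0²+0.0112²) = 0.0000; sinθ₂ = 0.035/√(0.035²+0.0112²) = 0.9524.
B = (4π×10⁻⁷ × 8.31) / (4π × 0.0112) × (0.0000 + 0.9524) = 7.07×10⁻⁵ T.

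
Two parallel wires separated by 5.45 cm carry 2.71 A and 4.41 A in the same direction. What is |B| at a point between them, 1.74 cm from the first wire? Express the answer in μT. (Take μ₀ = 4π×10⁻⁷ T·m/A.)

Each long wire gives B = μ₀I/(2πd). Distances are d₁ = 0.0174 m and d₂ = 0.0371 m.
B₁ = 3.11×10⁻⁵ T, B₂ = 2.38×10⁻⁵ T.
Between parallel currents the two contributions point in opposite directions, so they subtract. B = |B₁ − B₂| = |3.11×10⁻⁵ − 2.38×10⁻⁵| = 7.38×10⁻⁶ T.

B ≈ 7.38 μT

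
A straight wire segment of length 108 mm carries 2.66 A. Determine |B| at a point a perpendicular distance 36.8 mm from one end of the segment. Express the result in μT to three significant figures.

For a finite straight segment, B = (μ₀I/4πd)(sinθ₁ + sinθ₂), where θ₁, θ₂ are the angles from the perpendicular to each end.
The perpendicular foot is at one end, so the two end-offsets along the wire are 0 and L = 0.108 m.
sinθ₁ = 0/√(0²+0.0368²) = 0.0000; sinθ₂ = 0.108/√(0.108²+0.0368²) = 0.9466.
B = (4π×10⁻⁷ × 2.66) / (4π × 0.0368) × (0.0000 + 0.9466) = 6.84×10⁻⁶ T.

B ≈ 6.84 μT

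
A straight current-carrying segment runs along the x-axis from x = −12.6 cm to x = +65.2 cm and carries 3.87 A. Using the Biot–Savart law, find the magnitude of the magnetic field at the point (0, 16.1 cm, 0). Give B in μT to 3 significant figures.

B ≈ 3.82 μT

For a finite straight segment, B = (μ₀I/4πd)(sinθ₁ + sinθ₂), where θ₁, θ₂ are the angles from the perpendicular to each end.
The perpendicular distance is d = 0.161 m; the end-offsets along the wire are a = 0.126 m and b = 0.652 m.
sinθ₁ = 0.126/√(0.126²+0.161²) = 0.6163; sinθ₂ = 0.652/√(0.652²+0.161²) = 0.9708.
B = (4π×10⁻⁷ × 3.87) / (4π × 0.161) × (0.6163 + 0.9708) = 3.82×10⁻⁶ T.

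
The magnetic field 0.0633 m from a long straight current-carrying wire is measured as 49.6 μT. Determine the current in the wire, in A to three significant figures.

For a long straight wire B = μ₀I/(2πd), so I = 2πdB/μ₀.
I = 2π × 0.0633 × 4.96×10⁻⁵ / (4π×10⁻⁷) = 15.7 A.

I ≈ 15.7 A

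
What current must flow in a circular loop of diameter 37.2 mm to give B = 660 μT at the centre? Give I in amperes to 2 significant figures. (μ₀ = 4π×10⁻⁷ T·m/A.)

I ≈ 20 A

At the centre of a circular loop B = μ₀I/(2R), so I = 2RB/μ₀.
With R = 0.0186 m, I = 2 × 0.0186 × 6.60×10⁻⁴ / (4π×10⁻⁷) = 19.5 A.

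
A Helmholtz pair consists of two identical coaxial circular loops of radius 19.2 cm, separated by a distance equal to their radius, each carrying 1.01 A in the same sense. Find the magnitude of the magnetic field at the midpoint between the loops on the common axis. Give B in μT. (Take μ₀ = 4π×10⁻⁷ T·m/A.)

Each loop contributes B = μ₀IR²/[2(R²+z²)^(3/2)] on the axis, with z measured from that loop.
Loop 1 (z = 0.096 m): B₁ = 2.37×10⁻⁶ T. Loop 2 (z = 0.096 m): B₂ = 2.37×10⁻⁶ T.
The fields add: B = B₁ + B₂ = 4.73×10⁻⁶ T.

B ≈ 4.73 μT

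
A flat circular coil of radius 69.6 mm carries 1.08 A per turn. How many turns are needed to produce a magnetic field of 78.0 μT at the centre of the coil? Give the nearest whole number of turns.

N = 8

For an N-turn coil, B = Nμ₀I/(2R). A single turn gives B₁ = 9.75×10⁻⁶ T with R = 0.0696 m.
N = B/B₁ = 7.80×10⁻⁵ / 9.75×10⁻⁶ = 8.00.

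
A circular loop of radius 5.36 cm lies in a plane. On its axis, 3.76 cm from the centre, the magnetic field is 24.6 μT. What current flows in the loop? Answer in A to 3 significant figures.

I ≈ 3.82 A

On the axis of a loop, B = μ₀IR²/[2(R²+z²)^(3/2)], so I = 2B(R²+z²)^(3/2)/(μ₀R²).
R² + z² = 0.002873 + 0.001414 = 0.004287 m²; raised to 3/2 gives 2.81×10⁻⁴ m³.
I = 2 × 2.46×10⁻⁵ × 2.81×10⁻⁴ / (1.26×10⁻⁶ × 0.002873) = 3.82 A.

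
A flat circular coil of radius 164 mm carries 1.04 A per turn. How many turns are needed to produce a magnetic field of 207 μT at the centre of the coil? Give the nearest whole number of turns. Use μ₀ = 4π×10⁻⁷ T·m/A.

N = 52

For an N-turn coil, B = Nμ₀I/(2R). A single turn gives B₁ = 3.98×10⁻⁶ T with R = 0.164 m.
N = B/B₁ = 2.07×10⁻⁴ / 3.98×10⁻⁶ = 51.95.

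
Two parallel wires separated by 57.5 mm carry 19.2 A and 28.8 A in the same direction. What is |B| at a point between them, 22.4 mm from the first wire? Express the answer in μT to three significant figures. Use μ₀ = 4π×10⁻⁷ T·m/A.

Each long wire gives B = μ₀I/(2πd). Distances are d₁ = 0.0224 m and d₂ = 0.0351 m.
B₁ = 1.71×10⁻⁴ T, B₂ = 1.64×10⁻⁴ T.
Between parallel currents the two contributions point in opposite directions, so they subtract. B = |B₁ − B₂| = |1.71×10⁻⁴ − 1.64×10⁻⁴| = 7.33×10⁻⁶ T.

B ≈ 7.33 μT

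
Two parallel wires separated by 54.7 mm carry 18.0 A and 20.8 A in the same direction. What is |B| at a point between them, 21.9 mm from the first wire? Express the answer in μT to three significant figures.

Each long wire gives B = μ₀I/(2πd). Distances are d₁ = 0.0219 m and d₂ = 0.0328 m.
B₁ = 1.64×10⁻⁴ T, B₂ = 1.27×10⁻⁴ T.
Between parallel currents the two contributions point in opposite directions, so they subtract. B = |B₁ − B₂| = |1.64×10⁻⁴ − 1.27×10⁻⁴| = 3.76×10⁻⁵ T.

B ≈ 37.6 μT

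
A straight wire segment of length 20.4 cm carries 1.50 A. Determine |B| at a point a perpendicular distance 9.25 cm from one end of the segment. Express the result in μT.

B ≈ 1.48 μT

For a finite straight segment, B = (μ₀I/4πd)(sinθ₁ + sinθ₂), where θ₁, θ₂ are the angles from the perpendicular to each end.
The perpendicular foot is at one end, so the two end-offsets along the wire are 0 and L = 0.204 m.
sinθ₁ = 0/√(0²+0.0925²) = 0.0000; sinθ₂ = 0.204/√(0.204²+0.0925²) = 0.9107.
B = (4π×10⁻⁷ × 1.50) / (4π × 0.0925) × (0.0000 + 0.9107) = 1.48×10⁻⁶ T.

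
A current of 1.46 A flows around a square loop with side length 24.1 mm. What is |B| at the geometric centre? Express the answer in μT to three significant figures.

Each side is a finite straight segment at perpendicular distance d = a/(2 tan(π/4)) = 0.01205 m from the centre, with end-angles ±π/4.
One side contributes B₁ = (μ₀I/4πd)·2 sin(π/4) = 1.71×10⁻⁵ T.
All 4 sides add in the same direction: B = 4 × 1.71×10⁻⁵ = 6.85×10⁻⁵ T.

B ≈ 68.5 μT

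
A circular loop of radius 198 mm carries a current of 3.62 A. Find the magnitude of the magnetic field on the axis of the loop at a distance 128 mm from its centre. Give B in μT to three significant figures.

B ≈ 6.80 μT

On the axis of a circular loop, B = μ₀IR² / [2(R²+z²)^(3/2)].
R² + z² = (0.198)² + (0.128)² = 0.05559 m², and (R²+z²)^(3/2) = 1.31×10⁻² m³.
B = (4π×10⁻⁷ × 3.62 × 0.0392) / (2 × 1.31×10⁻²) = 6.80×10⁻⁶ T.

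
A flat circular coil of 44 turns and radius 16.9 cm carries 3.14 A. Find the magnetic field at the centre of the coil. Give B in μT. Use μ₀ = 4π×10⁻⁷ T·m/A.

B ≈ 514 μT

For an N-turn flat coil, B = Nμ₀I/(2R) with R = 0.169 m.
B = 44 × 1.17×10⁻⁵ T = 5.14×10⁻⁴ T.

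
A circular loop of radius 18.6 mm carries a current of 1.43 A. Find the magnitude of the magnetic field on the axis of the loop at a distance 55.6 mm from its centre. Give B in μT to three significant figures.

B ≈ 1.54 μT

On the axis of a circular loop, B = μ₀IR² / [2(R²+z²)^(3/2)].
R² + z² = (0.0186)² + (0.0556)² = 0.003437 m², and (R²+z²)^(3/2) = 2.02×10⁻⁴ m³.
B = (4π×10⁻⁷ × 1.43 × 0.000346) / (2 × 2.02×10⁻⁴) = 1.54×10⁻⁶ T.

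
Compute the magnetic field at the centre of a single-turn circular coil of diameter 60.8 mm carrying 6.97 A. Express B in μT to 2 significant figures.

B ≈ 140 μT

At the centre of a circular loop the Biot–Savart law gives B = μ₀I/(2R) (so R = 0.0304 m).
B = (4π×10⁻⁷ × 6.97) / (2 × 0.0304) = 1.44×10⁻⁴ T.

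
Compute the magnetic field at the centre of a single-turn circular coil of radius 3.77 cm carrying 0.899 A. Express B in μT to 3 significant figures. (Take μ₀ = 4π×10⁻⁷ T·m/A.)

At the centre of a circular loop the Biot–Savart law gives B = μ₀I/(2R).
B = (4π×10⁻⁷ × 0.899) / (2 × 0.0377) = 1.50×10⁻⁵ T.

B ≈ 15.0 μT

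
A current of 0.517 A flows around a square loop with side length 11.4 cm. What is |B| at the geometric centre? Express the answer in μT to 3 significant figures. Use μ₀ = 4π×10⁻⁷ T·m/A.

B ≈ 5.13 μT

Each side is a finite straight segment at perpendicular distance d = a/(2 tan(π/4)) = 0.057 m from the centre, with end-angles ±π/4.
One side contributes B₁ = (μ₀I/4πd)·2 sin(π/4) = 1.28×10⁻⁶ T.
All 4 sides add in the same direction: B = 4 × 1.28×10⁻⁶ = 5.13×10⁻⁶ T.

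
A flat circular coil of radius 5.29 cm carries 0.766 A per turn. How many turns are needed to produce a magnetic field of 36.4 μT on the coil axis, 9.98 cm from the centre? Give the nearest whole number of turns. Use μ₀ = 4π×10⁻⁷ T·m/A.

For an N-turn coil, B = Nμ₀IR²/[2(R²+z²)^(3/2)]. A single turn gives B₁ = 9.35×10⁻⁷ T with R = 0.0529 m, z = 0.0998 m.
N = B/B₁ = 3.64×10⁻⁵ / 9.35×10⁻⁷ = 38.95.

N = 39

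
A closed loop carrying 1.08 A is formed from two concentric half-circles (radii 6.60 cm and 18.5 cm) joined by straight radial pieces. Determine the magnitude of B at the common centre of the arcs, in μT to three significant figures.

The radial connectors point toward the centre, so dl × r̂ = 0 and they contribute nothing.
Each semicircle gives μ₀I/(4R): inner arc 5.14×10⁻⁶ T, outer arc 1.83×10⁻⁶ T.
The two arcs carry current in opposite angular senses, so their fields oppose: B = |5.14×10⁻⁶ − 1.83×10⁻⁶| = 3.31×10⁻⁶ T.

B ≈ 3.31 μT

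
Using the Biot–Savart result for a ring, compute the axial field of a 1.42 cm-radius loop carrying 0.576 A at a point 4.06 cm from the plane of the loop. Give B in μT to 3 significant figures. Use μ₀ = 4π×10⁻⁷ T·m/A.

On the axis of a circular loop, B = μ₀IR² / [2(R²+z²)^(3/2)].
R² + z² = (0.0142)² + (0.0406)² = 0.00185 m², and (R²+z²)^(3/2) = 7.96×10⁻⁵ m³.
B = (4π×10⁻⁷ × 0.576 × 0.0002016) / (2 × 7.96×10⁻⁵) = 9.17×10⁻⁷ T.

B ≈ 0.917 μT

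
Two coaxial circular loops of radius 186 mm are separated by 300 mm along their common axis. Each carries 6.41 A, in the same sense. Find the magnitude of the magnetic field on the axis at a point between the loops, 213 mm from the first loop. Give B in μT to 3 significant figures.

Each loop contributes B = μ₀IR²/[2(R²+z²)^(3/2)] on the axis, with z measured from that loop.
Loop 1 (z = 0.213 m): B₁ = 6.16×10⁻⁶ T. Loop 2 (z = 0.087 m): B₂ = 1.61×10⁻⁵ T.
The fields add: B = B₁ + B₂ = 2.23×10⁻⁵ T.

B ≈ 22.3 μT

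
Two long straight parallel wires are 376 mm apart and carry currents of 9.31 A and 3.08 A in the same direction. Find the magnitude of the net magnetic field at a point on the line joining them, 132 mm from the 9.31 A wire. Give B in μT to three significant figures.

B ≈ 11.6 μT

Each long wire gives B = μ₀I/(2πd). Distances are d₁ = 0.132 m and d₂ = 0.244 m.
B₁ = 1.41×10⁻⁵ T, B₂ = 2.52×10⁻⁶ T.
Between parallel currents the two contributions point in opposite directions, so they subtract. B = |B₁ − B₂| = |1.41×10⁻⁵ − 2.52×10⁻⁶| = 1.16×10⁻⁵ T.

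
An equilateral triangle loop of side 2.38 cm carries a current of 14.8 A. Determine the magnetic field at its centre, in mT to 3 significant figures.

Each side is a finite straight segment at perpendicular distance d = a/(2 tan(π/3)) = 0.00687 m from the centre, with end-angles ±π/3.
One side contributes B₁ = (μ₀I/4πd)·2 sin(π/3) = 3.73×10⁻⁴ T.
All 3 sides add in the same direction: B = 3 × 3.73×10⁻⁴ = 1.12×10⁻³ T.

B ≈ 1.12 mT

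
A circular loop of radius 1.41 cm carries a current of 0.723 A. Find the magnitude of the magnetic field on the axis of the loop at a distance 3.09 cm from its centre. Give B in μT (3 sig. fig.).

B ≈ 2.30 μT

On the axis of a circular loop, B = μ₀IR² / [2(R²+z²)^(3/2)].
R² + z² = (0.0141)² + (0.0309)² = 0.001154 m², and (R²+z²)^(3/2) = 3.92×10⁻⁵ m³.
B = (4π×10⁻⁷ × 0.723 × 0.0001988) / (2 × 3.92×10⁻⁵) = 2.30×10⁻⁶ T.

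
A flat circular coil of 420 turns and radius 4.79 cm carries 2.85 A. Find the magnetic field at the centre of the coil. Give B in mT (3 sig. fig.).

B ≈ 15.7 mT

For an N-turn flat coil, B = Nμ₀I/(2R) with R = 0.0479 m.
B = 420 × 3.74×10⁻⁵ T = 1.57×10⁻² T.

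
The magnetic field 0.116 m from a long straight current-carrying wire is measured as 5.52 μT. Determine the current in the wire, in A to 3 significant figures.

For a long straight wire B = μ₀I/(2πd), so I = 2πdB/μ₀.
I = 2π × 0.116 × 5.52×10⁻⁶ / (4π×10⁻⁷) = 3.20 A.

I ≈ 3.20 A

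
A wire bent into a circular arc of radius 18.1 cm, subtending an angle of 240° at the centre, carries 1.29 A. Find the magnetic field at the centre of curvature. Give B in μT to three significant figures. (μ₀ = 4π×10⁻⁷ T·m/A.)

B ≈ 2.99 μT

The Biot–Savart field of a circular arc at its centre is B = μ₀Iφ/(4πR), with φ = 4.189 rad.
B = (4π×10⁻⁷ × 1.29 × 4.189) / (4π × 0.181) = 2.99×10⁻⁶ T.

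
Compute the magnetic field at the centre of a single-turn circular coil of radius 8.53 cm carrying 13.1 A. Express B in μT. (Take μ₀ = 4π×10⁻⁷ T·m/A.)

B ≈ 96.5 μT

At the centre of a circular loop the Biot–Savart law gives B = μ₀I/(2R).
B = (4π×10⁻⁷ × 13.1) / (2 × 0.0853) = 9.65×10⁻⁵ T.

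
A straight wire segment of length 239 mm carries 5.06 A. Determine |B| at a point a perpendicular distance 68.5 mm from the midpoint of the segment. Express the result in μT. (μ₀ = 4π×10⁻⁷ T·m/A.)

B ≈ 12.8 μT

For a finite straight segment, B = (μ₀I/4πd)(sinθ₁ + sinθ₂), where θ₁, θ₂ are the angles from the perpendicular to each end.
The perpendicular from the point meets the wire at its midpoint, so each end is L/2 = 0.1195 m away along the wire.
sinθ₁ = 0.1195/√(0.1195²+0.0685²) = 0.8676; sinθ₂ = 0.1195/√(0.1195²+0.0685²) = 0.8676.
B = (4π×10⁻⁷ × 5.06) / (4π × 0.0685) × (0.8676 + 0.8676) = 1.28×10⁻⁵ T.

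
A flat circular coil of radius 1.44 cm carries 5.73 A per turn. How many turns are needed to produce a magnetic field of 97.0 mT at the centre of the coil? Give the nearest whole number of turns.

For an N-turn coil, B = Nμ₀I/(2R). A single turn gives B₁ = 2.50×10⁻⁴ T with R = 0.0144 m.
N = B/B₁ = 9.70×10⁻² / 2.50×10⁻⁴ = 387.97.

N = 388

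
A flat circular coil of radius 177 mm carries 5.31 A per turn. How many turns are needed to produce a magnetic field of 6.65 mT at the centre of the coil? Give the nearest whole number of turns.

N = 353

For an N-turn coil, B = Nμ₀I/(2R). A single turn gives B₁ = 1.88×10⁻⁵ T with R = 0.177 m.
N = B/B₁ = 6.65×10⁻³ / 1.88×10⁻⁵ = 352.79.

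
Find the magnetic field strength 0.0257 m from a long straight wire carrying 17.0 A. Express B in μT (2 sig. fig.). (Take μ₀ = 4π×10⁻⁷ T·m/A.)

For an infinitely long straight wire, B = μ₀I/(2πd).
B = (4π×10⁻⁷ × 17.0) / (2π × 0.0257) = 1.32×10⁻⁴ T.

B ≈ 130 μT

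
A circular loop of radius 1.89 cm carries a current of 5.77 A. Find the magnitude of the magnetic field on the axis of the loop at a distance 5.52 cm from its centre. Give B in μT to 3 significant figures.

On the axis of a circular loop, B = μ₀IR² / [2(R²+z²)^(3/2)].
R² + z² = (0.0189)² + (0.0552)² = 0.003404 m², and (R²+z²)^(3/2) = 1.99×10⁻⁴ m³.
B = (4π×10⁻⁷ × 5.77 × 0.0003572) / (2 × 1.99×10⁻⁴) = 6.52×10⁻⁶ T.

B ≈ 6.52 μT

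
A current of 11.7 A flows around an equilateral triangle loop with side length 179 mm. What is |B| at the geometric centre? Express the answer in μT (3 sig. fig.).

B ≈ 118 μT

Each side is a finite straight segment at perpendicular distance d = a/(2 tan(π/3)) = 0.05167 m from the centre, with end-angles ±π/3.
One side contributes B₁ = (μ₀I/4πd)·2 sin(π/3) = 3.92×10⁻⁵ T.
All 3 sides add in the same direction: B = 3 × 3.92×10⁻⁵ = 1.18×10⁻⁴ T.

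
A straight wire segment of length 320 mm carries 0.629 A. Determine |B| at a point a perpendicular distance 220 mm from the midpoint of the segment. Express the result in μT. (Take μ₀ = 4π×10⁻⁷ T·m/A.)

B ≈ 0.336 μT

For a finite straight segment, B = (μ₀I/4πd)(sinθ₁ + sinθ₂), where θ₁, θ₂ are the angles from the perpendicular to each end.
The perpendicular from the point meets the wire at its midpoint, so each end is L/2 = 0.16 m away along the wire.
sinθ₁ = 0.16/√(0.16²+0.22²) = 0.5882; sinθ₂ = 0.16/√(0.16²+0.22²) = 0.5882.
B = (4π×10⁻⁷ × 0.629) / (4π × 0.22) × (0.5882 + 0.5882) = 3.36×10⁻⁷ T.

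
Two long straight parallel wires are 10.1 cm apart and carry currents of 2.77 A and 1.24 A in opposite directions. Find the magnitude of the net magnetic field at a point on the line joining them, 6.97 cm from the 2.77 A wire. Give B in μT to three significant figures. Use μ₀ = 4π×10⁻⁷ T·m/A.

Each long wire gives B = μ₀I/(2πd). Distances are d₁ = 0.0697 m and d₂ = 0.0313 m.
B₁ = 7.95×10⁻⁶ T, B₂ = 7.92×10⁻⁶ T.
Between antiparallel currents both contributions point the same way, so they add. B = B₁ + B₂ = 7.95×10⁻⁶ + 7.92×10⁻⁶ = 1.59×10⁻⁵ T.

B ≈ 15.9 μT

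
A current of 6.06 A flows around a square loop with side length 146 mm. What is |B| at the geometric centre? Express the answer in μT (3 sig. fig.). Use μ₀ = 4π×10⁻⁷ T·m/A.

B ≈ 47.0 μT

Each side is a finite straight segment at perpendicular distance d = a/(2 tan(π/4)) = 0.073 m from the centre, with end-angles ±π/4.
One side contributes B₁ = (μ₀I/4πd)·2 sin(π/4) = 1.17×10⁻⁵ T.
All 4 sides add in the same direction: B = 4 × 1.17×10⁻⁵ = 4.70×10⁻⁵ T.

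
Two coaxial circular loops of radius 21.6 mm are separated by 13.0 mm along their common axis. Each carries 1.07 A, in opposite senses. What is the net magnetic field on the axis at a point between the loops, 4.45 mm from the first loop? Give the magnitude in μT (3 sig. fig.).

B ≈ 4.22 μT

Each loop contributes B = μ₀IR²/[2(R²+z²)^(3/2)] on the axis, with z measured from that loop.
Loop 1 (z = 0.00445 m): B₁ = 2.92×10⁻⁵ T. Loop 2 (z = 0.00855 m): B₂ = 2.50×10⁻⁵ T.
The fields oppose: B = |B₁ − B₂| = 4.22×10⁻⁶ T.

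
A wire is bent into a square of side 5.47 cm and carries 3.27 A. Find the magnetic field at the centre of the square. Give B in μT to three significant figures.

B ≈ 67.6 μT

Each side is a finite straight segment at perpendicular distance d = a/(2 tan(π/4)) = 0.02735 m from the centre, with end-angles ±π/4.
One side contributes B₁ = (μ₀I/4πd)·2 sin(π/4) = 1.69×10⁻⁵ T.
All 4 sides add in the same direction: B = 4 × 1.69×10⁻⁵ = 6.76×10⁻⁵ T.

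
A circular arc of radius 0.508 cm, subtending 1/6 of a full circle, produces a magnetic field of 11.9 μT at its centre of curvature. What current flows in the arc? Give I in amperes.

For a circular arc, B = μ₀Iφ/(4πR) with φ in radians; here φ = 1.047 rad.
So I = 4πRB/(μ₀φ) = 4π × 0.00508 × 1.19×10⁻⁵ / (4π×10⁻⁷ × 1.047) = 0.577 A.

I ≈ 0.577 A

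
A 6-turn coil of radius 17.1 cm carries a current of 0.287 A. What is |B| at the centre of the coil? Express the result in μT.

For an N-turn flat coil, B = Nμ₀I/(2R) with R = 0.171 m.
B = 6 × 1.05×10⁻⁶ T = 6.33×10⁻⁶ T.

B ≈ 6.33 μT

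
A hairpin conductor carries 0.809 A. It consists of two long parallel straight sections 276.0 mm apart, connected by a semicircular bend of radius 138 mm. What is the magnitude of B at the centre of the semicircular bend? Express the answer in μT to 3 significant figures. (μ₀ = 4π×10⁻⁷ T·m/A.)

B ≈ 3.01 μT

The semicircular arc contributes B_arc = μ₀I·π/(4πR) = μ₀I/(4R) = 1.84×10⁻⁶ T.
Each semi-infinite lead is at perpendicular distance R = 0.138 m from the centre, with the perpendicular foot at its near end, so it contributes μ₀I/(4πR); both point the same way, together 1.17×10⁻⁶ T.
Arc and leads all point the same direction: B = 1.84×10⁻⁶ + 1.17×10⁻⁶ = 3.01×10⁻⁶ T.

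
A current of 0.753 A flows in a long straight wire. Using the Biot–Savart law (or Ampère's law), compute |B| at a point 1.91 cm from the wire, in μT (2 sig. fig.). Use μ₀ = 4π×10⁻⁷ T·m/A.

For an infinitely long straight wire, B = μ₀I/(2πd).
B = (4π×10⁻⁷ × 0.753) / (2π × 0.0191) = 7.88×10⁻⁶ T.

B ≈ 7.9 μT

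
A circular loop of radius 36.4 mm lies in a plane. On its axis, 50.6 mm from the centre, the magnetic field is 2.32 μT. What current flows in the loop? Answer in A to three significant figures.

On the axis of a loop, B = μ₀IR²/[2(R²+z²)^(3/2)], so I = 2B(R²+z²)^(3/2)/(μ₀R²).
R² + z² = 0.001325 + 0.00256 = 0.003885 m²; raised to 3/2 gives 2.42×10⁻⁴ m³.
I = 2 × 2.32×10⁻⁶ × 2.42×10⁻⁴ / (1.26×10⁻⁶ × 0.001325) = 0.675 A.

I ≈ 0.675 A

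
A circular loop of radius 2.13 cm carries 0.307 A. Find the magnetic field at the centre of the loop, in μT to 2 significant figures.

B ≈ 9.1 μT

At the centre of a circular loop the Biot–Savart law gives B = μ₀I/(2R).
B = (4π×10⁻⁷ × 0.307) / (2 × 0.0213) = 9.06×10⁻⁶ T.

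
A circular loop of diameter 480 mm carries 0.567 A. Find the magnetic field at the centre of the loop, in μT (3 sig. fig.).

B ≈ 1.48 μT

At the centre of a circular loop the Biot–Savart law gives B = μ₀I/(2R) (so R = 0.24 m).
B = (4π×10⁻⁷ × 0.567) / (2 × 0.24) = 1.48×10⁻⁶ T.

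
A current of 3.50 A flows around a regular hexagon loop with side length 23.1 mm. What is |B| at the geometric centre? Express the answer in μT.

B ≈ 105 μT

Each side is a finite straight segment at perpendicular distance d = a/(2 tan(π/6)) = 0.02001 m from the centre, with end-angles ±π/6.
One side contributes B₁ = (μ₀I/4πd)·2 sin(π/6) = 1.75×10⁻⁵ T.
All 6 sides add in the same direction: B = 6 × 1.75×10⁻⁵ = 1.05×10⁻⁴ T.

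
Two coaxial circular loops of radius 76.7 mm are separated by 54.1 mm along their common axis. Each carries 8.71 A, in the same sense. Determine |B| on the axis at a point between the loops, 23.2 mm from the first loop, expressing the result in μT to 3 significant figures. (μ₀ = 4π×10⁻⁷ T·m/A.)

Each loop contributes B = μ₀IR²/[2(R²+z²)^(3/2)] on the axis, with z measured from that loop.
Loop 1 (z = 0.0232 m): B₁ = 6.26×10⁻⁵ T. Loop 2 (z = 0.0309 m): B₂ = 5.69×10⁻⁵ T.
The fields add: B = B₁ + B₂ = 1.20×10⁻⁴ T.

B ≈ 120 μT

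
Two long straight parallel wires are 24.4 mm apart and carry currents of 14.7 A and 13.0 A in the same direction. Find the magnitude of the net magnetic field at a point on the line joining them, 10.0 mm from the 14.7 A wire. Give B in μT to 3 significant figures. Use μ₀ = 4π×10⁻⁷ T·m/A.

Each long wire gives B = μ₀I/(2πd). Distances are d₁ = 0.01 m and d₂ = 0.0144 m.
B₁ = 2.94×10⁻⁴ T, B₂ = 1.81×10⁻⁴ T.
Between parallel currents the two contributions point in opposite directions, so they subtract. B = |B₁ − B₂| = |2.94×10⁻⁴ − 1.81×10⁻⁴| = 1.13×10⁻⁴ T.

B ≈ 113 μT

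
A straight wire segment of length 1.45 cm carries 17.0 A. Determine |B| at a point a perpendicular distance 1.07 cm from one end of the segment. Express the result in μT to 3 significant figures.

For a finite straight segment, B = (μ₀I/4πd)(sinθ₁ + sinθ₂), where θ₁, θ₂ are the angles from the perpendicular to each end.
The perpendicular foot is at one end, so the two end-offsets along the wire are 0 and L = 0.0145 m.
sinθ₁ = 0/√(0²+0.0107²) = 0.0000; sinθ₂ = 0.0145/√(0.0145²+0.0107²) = 0.8046.
B = (4π×10⁻⁷ × 17.0) / (4π × 0.0107) × (0.0000 + 0.8046) = 1.28×10⁻⁴ T.

B ≈ 128 μT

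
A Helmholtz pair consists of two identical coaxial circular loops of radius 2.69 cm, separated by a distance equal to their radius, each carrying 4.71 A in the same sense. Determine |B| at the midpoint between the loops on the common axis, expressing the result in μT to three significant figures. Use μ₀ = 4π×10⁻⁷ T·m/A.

B ≈ 157 μT

Each loop contributes B = μ₀IR²/[2(R²+z²)^(3/2)] on the axis, with z measured from that loop.
Loop 1 (z = 0.01345 m): B₁ = 7.87×10⁻⁵ T. Loop 2 (z = 0.01345 m): B₂ = 7.87×10⁻⁵ T.
The fields add: B = B₁ + B₂ = 1.57×10⁻⁴ T.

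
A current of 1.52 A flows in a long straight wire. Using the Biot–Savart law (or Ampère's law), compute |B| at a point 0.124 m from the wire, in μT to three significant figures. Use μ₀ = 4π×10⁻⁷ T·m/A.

For an infinitely long straight wire, B = μ₀I/(2πd).
B = (4π×10⁻⁷ × 1.52) / (2π × 0.124) = 2.45×10⁻⁶ T.

B ≈ 2.45 μT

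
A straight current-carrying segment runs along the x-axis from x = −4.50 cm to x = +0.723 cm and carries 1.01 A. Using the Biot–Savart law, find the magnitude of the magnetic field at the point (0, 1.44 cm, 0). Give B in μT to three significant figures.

For a finite straight segment, B = (μ₀I/4πd)(sinθ₁ + sinθ₂), where θ₁, θ₂ are the angles from the perpendicular to each end.
The perpendicular distance is d = 0.0144 m; the end-offsets along the wire are a = 0.045 m and b = 0.00723 m.
sinθ₁ = 0.045/√(0.045²+0.0144²) = 0.9524; sinθ₂ = 0.00723/√(0.00723²+0.0144²) = 0.4487.
B = (4π×10⁻⁷ × 1.01) / (4π × 0.0144) × (0.9524 + 0.4487) = 9.83×10⁻⁶ T.

B ≈ 9.83 μT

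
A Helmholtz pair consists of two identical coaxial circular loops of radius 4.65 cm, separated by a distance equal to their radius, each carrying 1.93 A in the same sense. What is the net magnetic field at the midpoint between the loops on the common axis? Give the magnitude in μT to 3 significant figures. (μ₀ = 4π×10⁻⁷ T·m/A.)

B ≈ 37.3 μT

Each loop contributes B = μ₀IR²/[2(R²+z²)^(3/2)] on the axis, with z measured from that loop.
Loop 1 (z = 0.02325 m): B₁ = 1.87×10⁻⁵ T. Loop 2 (z = 0.02325 m): B₂ = 1.87×10⁻⁵ T.
The fields add: B = B₁ + B₂ = 3.73×10⁻⁵ T.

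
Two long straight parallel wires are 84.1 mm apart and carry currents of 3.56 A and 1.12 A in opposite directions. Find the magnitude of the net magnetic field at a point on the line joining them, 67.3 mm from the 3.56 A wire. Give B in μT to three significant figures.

Each long wire gives B = μ₀I/(2πd). Distances are d₁ = 0.0673 m and d₂ = 0.0168 m.
B₁ = 1.06×10⁻⁵ T, B₂ = 1.33×10⁻⁵ T.
Between antiparallel currents both contributions point the same way, so they add. B = B₁ + B₂ = 1.06×10⁻⁵ + 1.33×10⁻⁵ = 2.39×10⁻⁵ T.

B ≈ 23.9 μT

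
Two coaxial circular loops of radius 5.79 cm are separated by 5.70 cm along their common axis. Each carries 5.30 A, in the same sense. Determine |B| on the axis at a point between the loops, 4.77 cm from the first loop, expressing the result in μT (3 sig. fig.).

B ≈ 81.8 μT

Each loop contributes B = μ₀IR²/[2(R²+z²)^(3/2)] on the axis, with z measured from that loop.
Loop 1 (z = 0.0477 m): B₁ = 2.64×10⁻⁵ T. Loop 2 (z = 0.0093 m): B₂ = 5.54×10⁻⁵ T.
The fields add: B = B₁ + B₂ = 8.18×10⁻⁵ T.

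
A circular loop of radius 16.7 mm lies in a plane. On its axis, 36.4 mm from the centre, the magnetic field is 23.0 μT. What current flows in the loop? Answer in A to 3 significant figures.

On the axis of a loop, B = μ₀IR²/[2(R²+z²)^(3/2)], so I = 2B(R²+z²)^(3/2)/(μ₀R²).
R² + z² = 0.0002789 + 0.001325 = 0.001604 m²; raised to 3/2 gives 6.42×10⁻⁵ m³.
I = 2 × 2.30×10⁻⁵ × 6.42×10⁻⁵ / (1.26×10⁻⁶ × 0.0002789) = 8.43 A.

I ≈ 8.43 A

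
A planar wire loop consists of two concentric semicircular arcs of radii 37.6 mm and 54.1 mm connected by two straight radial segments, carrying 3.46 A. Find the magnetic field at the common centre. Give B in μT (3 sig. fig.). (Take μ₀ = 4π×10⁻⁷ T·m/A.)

The radial connectors point toward the centre, so dl × r̂ = 0 and they contribute nothing.
Each semicircle gives μ₀I/(4R): inner arc 2.89×10⁻⁵ T, outer arc 2.01×10⁻⁵ T.
The two arcs carry current in opposite angular senses, so their fields oppose: B = |2.89×10⁻⁵ − 2.01×10⁻⁵| = 8.82×10⁻⁶ T.

B ≈ 8.82 μT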